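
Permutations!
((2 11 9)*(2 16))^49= (2 11 9 16)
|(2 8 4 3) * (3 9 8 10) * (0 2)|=12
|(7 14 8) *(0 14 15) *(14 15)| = 6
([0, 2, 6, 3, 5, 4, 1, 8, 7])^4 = (8)(1 2 6)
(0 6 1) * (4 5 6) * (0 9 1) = (0 4 5 6)(1 9) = [4, 9, 2, 3, 5, 6, 0, 7, 8, 1]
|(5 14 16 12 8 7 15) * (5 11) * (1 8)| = 9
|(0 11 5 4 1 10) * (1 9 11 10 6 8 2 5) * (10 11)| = 10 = |(0 11 1 6 8 2 5 4 9 10)|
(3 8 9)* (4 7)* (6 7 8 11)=[0, 1, 2, 11, 8, 5, 7, 4, 9, 3, 10, 6]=(3 11 6 7 4 8 9)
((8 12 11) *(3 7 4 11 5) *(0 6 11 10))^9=((0 6 11 8 12 5 3 7 4 10))^9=(0 10 4 7 3 5 12 8 11 6)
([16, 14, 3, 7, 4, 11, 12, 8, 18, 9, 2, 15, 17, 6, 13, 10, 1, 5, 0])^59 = (0 5 18 17 8 12 7 6 3 13 2 14 10 1 15 16 11)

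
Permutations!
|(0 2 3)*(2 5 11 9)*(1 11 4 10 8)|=10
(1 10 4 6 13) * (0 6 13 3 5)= (0 6 3 5)(1 10 4 13)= [6, 10, 2, 5, 13, 0, 3, 7, 8, 9, 4, 11, 12, 1]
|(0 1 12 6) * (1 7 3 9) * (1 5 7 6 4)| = 12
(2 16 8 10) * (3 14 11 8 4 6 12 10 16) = [0, 1, 3, 14, 6, 5, 12, 7, 16, 9, 2, 8, 10, 13, 11, 15, 4] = (2 3 14 11 8 16 4 6 12 10)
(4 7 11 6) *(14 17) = [0, 1, 2, 3, 7, 5, 4, 11, 8, 9, 10, 6, 12, 13, 17, 15, 16, 14] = (4 7 11 6)(14 17)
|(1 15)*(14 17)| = |(1 15)(14 17)| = 2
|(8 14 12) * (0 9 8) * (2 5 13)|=15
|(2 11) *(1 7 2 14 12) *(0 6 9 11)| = 9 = |(0 6 9 11 14 12 1 7 2)|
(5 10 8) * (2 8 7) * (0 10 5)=(0 10 7 2 8)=[10, 1, 8, 3, 4, 5, 6, 2, 0, 9, 7]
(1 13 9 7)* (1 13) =(7 13 9) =[0, 1, 2, 3, 4, 5, 6, 13, 8, 7, 10, 11, 12, 9]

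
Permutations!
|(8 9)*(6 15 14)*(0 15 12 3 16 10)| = |(0 15 14 6 12 3 16 10)(8 9)| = 8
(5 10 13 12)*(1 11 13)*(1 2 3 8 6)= (1 11 13 12 5 10 2 3 8 6)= [0, 11, 3, 8, 4, 10, 1, 7, 6, 9, 2, 13, 5, 12]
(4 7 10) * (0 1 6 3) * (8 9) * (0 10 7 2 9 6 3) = (0 1 3 10 4 2 9 8 6) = [1, 3, 9, 10, 2, 5, 0, 7, 6, 8, 4]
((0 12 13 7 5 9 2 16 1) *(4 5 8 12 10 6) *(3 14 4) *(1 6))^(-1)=(0 1 10)(2 9 5 4 14 3 6 16)(7 13 12 8)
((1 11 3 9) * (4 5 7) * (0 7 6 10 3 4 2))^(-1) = (0 2 7)(1 9 3 10 6 5 4 11)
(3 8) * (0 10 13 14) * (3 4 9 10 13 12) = [13, 1, 2, 8, 9, 5, 6, 7, 4, 10, 12, 11, 3, 14, 0] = (0 13 14)(3 8 4 9 10 12)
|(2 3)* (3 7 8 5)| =|(2 7 8 5 3)| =5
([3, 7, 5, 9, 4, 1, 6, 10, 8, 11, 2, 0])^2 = (0 9)(1 10 5 7 2)(3 11)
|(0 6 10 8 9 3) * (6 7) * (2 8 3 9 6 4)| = |(0 7 4 2 8 6 10 3)| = 8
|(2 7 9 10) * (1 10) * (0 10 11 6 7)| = |(0 10 2)(1 11 6 7 9)| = 15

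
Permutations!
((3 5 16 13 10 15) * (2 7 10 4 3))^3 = ((2 7 10 15)(3 5 16 13 4))^3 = (2 15 10 7)(3 13 5 4 16)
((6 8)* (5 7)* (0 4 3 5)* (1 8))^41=((0 4 3 5 7)(1 8 6))^41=(0 4 3 5 7)(1 6 8)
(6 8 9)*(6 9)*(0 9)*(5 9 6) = (0 6 8 5 9) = [6, 1, 2, 3, 4, 9, 8, 7, 5, 0]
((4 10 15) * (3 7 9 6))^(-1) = (3 6 9 7)(4 15 10)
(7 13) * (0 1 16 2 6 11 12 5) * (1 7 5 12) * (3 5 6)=[7, 16, 3, 5, 4, 0, 11, 13, 8, 9, 10, 1, 12, 6, 14, 15, 2]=(0 7 13 6 11 1 16 2 3 5)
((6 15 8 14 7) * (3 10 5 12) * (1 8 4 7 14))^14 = (3 5)(4 6)(7 15)(10 12)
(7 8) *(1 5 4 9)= [0, 5, 2, 3, 9, 4, 6, 8, 7, 1]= (1 5 4 9)(7 8)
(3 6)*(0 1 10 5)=(0 1 10 5)(3 6)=[1, 10, 2, 6, 4, 0, 3, 7, 8, 9, 5]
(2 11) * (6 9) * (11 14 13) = [0, 1, 14, 3, 4, 5, 9, 7, 8, 6, 10, 2, 12, 11, 13] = (2 14 13 11)(6 9)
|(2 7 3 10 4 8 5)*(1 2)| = 8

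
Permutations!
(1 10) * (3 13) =(1 10)(3 13) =[0, 10, 2, 13, 4, 5, 6, 7, 8, 9, 1, 11, 12, 3]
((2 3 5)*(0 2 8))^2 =((0 2 3 5 8))^2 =(0 3 8 2 5)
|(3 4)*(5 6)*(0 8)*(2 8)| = 6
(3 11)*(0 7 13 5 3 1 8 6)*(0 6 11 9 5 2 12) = (0 7 13 2 12)(1 8 11)(3 9 5) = [7, 8, 12, 9, 4, 3, 6, 13, 11, 5, 10, 1, 0, 2]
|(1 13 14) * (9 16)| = |(1 13 14)(9 16)| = 6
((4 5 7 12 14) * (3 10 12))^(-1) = ((3 10 12 14 4 5 7))^(-1) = (3 7 5 4 14 12 10)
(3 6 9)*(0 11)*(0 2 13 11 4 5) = [4, 1, 13, 6, 5, 0, 9, 7, 8, 3, 10, 2, 12, 11] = (0 4 5)(2 13 11)(3 6 9)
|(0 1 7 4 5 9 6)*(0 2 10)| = |(0 1 7 4 5 9 6 2 10)| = 9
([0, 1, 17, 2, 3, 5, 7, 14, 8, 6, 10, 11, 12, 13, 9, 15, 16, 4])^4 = [0, 1, 2, 3, 4, 5, 6, 7, 8, 9, 10, 11, 12, 13, 14, 15, 16, 17]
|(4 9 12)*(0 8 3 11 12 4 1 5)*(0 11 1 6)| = |(0 8 3 1 5 11 12 6)(4 9)| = 8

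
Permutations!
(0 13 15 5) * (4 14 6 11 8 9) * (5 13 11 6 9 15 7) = (0 11 8 15 13 7 5)(4 14 9) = [11, 1, 2, 3, 14, 0, 6, 5, 15, 4, 10, 8, 12, 7, 9, 13]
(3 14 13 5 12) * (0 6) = [6, 1, 2, 14, 4, 12, 0, 7, 8, 9, 10, 11, 3, 5, 13] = (0 6)(3 14 13 5 12)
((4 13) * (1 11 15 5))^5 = (1 11 15 5)(4 13)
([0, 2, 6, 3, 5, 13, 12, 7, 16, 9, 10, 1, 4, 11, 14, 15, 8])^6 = (16)(1 13 4 6)(2 11 5 12)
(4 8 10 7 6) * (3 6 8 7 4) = (3 6)(4 7 8 10) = [0, 1, 2, 6, 7, 5, 3, 8, 10, 9, 4]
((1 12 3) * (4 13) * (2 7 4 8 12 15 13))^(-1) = (1 3 12 8 13 15)(2 4 7)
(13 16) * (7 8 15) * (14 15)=(7 8 14 15)(13 16)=[0, 1, 2, 3, 4, 5, 6, 8, 14, 9, 10, 11, 12, 16, 15, 7, 13]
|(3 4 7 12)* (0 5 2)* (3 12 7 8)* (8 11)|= |(12)(0 5 2)(3 4 11 8)|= 12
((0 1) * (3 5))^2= ((0 1)(3 5))^2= (5)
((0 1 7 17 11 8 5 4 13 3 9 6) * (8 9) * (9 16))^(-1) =((0 1 7 17 11 16 9 6)(3 8 5 4 13))^(-1) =(0 6 9 16 11 17 7 1)(3 13 4 5 8)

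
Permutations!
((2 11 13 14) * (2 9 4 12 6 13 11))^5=(4 9 14 13 6 12)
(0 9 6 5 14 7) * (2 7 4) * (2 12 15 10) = (0 9 6 5 14 4 12 15 10 2 7) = [9, 1, 7, 3, 12, 14, 5, 0, 8, 6, 2, 11, 15, 13, 4, 10]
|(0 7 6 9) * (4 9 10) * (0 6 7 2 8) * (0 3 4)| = |(0 2 8 3 4 9 6 10)| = 8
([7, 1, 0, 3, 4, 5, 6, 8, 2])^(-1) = [2, 1, 8, 3, 4, 5, 6, 0, 7]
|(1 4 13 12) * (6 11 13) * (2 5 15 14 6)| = 10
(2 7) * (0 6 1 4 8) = (0 6 1 4 8)(2 7) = [6, 4, 7, 3, 8, 5, 1, 2, 0]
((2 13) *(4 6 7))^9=(2 13)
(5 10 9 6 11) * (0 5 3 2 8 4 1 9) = [5, 9, 8, 2, 1, 10, 11, 7, 4, 6, 0, 3] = (0 5 10)(1 9 6 11 3 2 8 4)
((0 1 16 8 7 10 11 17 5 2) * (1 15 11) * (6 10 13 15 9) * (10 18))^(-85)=((0 9 6 18 10 1 16 8 7 13 15 11 17 5 2))^(-85)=(0 1 15)(2 10 13)(5 18 7)(6 8 17)(9 16 11)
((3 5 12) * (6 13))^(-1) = (3 12 5)(6 13)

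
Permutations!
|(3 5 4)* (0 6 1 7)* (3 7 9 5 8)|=14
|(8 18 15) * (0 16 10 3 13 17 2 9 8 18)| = |(0 16 10 3 13 17 2 9 8)(15 18)| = 18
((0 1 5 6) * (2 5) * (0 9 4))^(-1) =(0 4 9 6 5 2 1) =((0 1 2 5 6 9 4))^(-1)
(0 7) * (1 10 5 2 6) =(0 7)(1 10 5 2 6) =[7, 10, 6, 3, 4, 2, 1, 0, 8, 9, 5]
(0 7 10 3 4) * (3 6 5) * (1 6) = (0 7 10 1 6 5 3 4) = [7, 6, 2, 4, 0, 3, 5, 10, 8, 9, 1]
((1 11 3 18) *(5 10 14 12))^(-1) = (1 18 3 11)(5 12 14 10)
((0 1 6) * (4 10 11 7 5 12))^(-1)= (0 6 1)(4 12 5 7 11 10)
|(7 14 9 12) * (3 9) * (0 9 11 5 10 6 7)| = 21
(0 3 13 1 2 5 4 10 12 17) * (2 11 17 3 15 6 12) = [15, 11, 5, 13, 10, 4, 12, 7, 8, 9, 2, 17, 3, 1, 14, 6, 16, 0] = (0 15 6 12 3 13 1 11 17)(2 5 4 10)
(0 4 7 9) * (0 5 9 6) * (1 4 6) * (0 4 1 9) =[6, 1, 2, 3, 7, 0, 4, 9, 8, 5] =(0 6 4 7 9 5)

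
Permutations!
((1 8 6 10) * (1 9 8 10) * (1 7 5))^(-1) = (1 5 7 6 8 9 10) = ((1 10 9 8 6 7 5))^(-1)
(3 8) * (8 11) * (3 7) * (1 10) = (1 10)(3 11 8 7) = [0, 10, 2, 11, 4, 5, 6, 3, 7, 9, 1, 8]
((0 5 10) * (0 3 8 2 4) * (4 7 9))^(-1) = (0 4 9 7 2 8 3 10 5)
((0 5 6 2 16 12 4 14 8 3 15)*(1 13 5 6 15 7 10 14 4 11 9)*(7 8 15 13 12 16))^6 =((16)(0 6 2 7 10 14 15)(1 12 11 9)(3 8)(5 13))^6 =(16)(0 15 14 10 7 2 6)(1 11)(9 12)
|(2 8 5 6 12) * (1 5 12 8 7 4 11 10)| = 10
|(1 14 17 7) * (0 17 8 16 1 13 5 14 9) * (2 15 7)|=12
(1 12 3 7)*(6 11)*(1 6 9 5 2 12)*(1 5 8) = (1 5 2 12 3 7 6 11 9 8) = [0, 5, 12, 7, 4, 2, 11, 6, 1, 8, 10, 9, 3]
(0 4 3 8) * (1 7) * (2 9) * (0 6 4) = (1 7)(2 9)(3 8 6 4) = [0, 7, 9, 8, 3, 5, 4, 1, 6, 2]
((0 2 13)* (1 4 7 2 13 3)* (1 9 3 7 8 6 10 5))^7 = ((0 13)(1 4 8 6 10 5)(2 7)(3 9))^7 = (0 13)(1 4 8 6 10 5)(2 7)(3 9)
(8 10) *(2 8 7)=(2 8 10 7)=[0, 1, 8, 3, 4, 5, 6, 2, 10, 9, 7]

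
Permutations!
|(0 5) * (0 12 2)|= |(0 5 12 2)|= 4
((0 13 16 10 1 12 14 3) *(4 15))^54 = (0 14 1 16)(3 12 10 13)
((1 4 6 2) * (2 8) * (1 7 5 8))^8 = (8)(1 6 4)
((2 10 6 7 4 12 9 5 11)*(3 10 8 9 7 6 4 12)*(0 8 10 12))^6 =((0 8 9 5 11 2 10 4 3 12 7))^6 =(0 10 8 4 9 3 5 12 11 7 2)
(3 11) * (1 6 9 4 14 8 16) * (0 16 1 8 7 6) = (0 16 8 1)(3 11)(4 14 7 6 9) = [16, 0, 2, 11, 14, 5, 9, 6, 1, 4, 10, 3, 12, 13, 7, 15, 8]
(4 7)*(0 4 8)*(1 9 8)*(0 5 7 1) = [4, 9, 2, 3, 1, 7, 6, 0, 5, 8] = (0 4 1 9 8 5 7)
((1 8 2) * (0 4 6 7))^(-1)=((0 4 6 7)(1 8 2))^(-1)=(0 7 6 4)(1 2 8)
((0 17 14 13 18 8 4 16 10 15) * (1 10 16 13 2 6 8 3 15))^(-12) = (0 15 3 18 13 4 8 6 2 14 17)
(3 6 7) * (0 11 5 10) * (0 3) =[11, 1, 2, 6, 4, 10, 7, 0, 8, 9, 3, 5] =(0 11 5 10 3 6 7)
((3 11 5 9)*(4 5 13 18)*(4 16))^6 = (3 5 16 13)(4 18 11 9)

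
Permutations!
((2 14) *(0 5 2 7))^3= (0 14 5 7 2)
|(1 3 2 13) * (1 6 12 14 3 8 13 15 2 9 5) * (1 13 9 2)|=|(1 8 9 5 13 6 12 14 3 2 15)|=11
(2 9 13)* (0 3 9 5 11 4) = (0 3 9 13 2 5 11 4) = [3, 1, 5, 9, 0, 11, 6, 7, 8, 13, 10, 4, 12, 2]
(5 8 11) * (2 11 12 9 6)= (2 11 5 8 12 9 6)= [0, 1, 11, 3, 4, 8, 2, 7, 12, 6, 10, 5, 9]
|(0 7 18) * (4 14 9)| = 3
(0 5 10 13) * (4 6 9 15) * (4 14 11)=(0 5 10 13)(4 6 9 15 14 11)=[5, 1, 2, 3, 6, 10, 9, 7, 8, 15, 13, 4, 12, 0, 11, 14]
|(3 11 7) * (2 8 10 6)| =12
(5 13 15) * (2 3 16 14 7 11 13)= [0, 1, 3, 16, 4, 2, 6, 11, 8, 9, 10, 13, 12, 15, 7, 5, 14]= (2 3 16 14 7 11 13 15 5)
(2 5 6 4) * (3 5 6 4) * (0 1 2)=[1, 2, 6, 5, 0, 4, 3]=(0 1 2 6 3 5 4)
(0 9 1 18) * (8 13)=[9, 18, 2, 3, 4, 5, 6, 7, 13, 1, 10, 11, 12, 8, 14, 15, 16, 17, 0]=(0 9 1 18)(8 13)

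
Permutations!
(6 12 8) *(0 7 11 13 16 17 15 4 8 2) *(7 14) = (0 14 7 11 13 16 17 15 4 8 6 12 2) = [14, 1, 0, 3, 8, 5, 12, 11, 6, 9, 10, 13, 2, 16, 7, 4, 17, 15]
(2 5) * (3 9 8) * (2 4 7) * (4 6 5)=(2 4 7)(3 9 8)(5 6)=[0, 1, 4, 9, 7, 6, 5, 2, 3, 8]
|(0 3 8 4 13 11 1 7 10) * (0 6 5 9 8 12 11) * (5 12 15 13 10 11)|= 84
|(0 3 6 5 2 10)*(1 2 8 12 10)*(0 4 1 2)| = 9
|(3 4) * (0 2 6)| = 6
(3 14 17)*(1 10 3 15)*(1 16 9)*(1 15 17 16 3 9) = (17)(1 10 9 15 3 14 16) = [0, 10, 2, 14, 4, 5, 6, 7, 8, 15, 9, 11, 12, 13, 16, 3, 1, 17]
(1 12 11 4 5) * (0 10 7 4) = (0 10 7 4 5 1 12 11) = [10, 12, 2, 3, 5, 1, 6, 4, 8, 9, 7, 0, 11]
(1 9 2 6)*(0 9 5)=(0 9 2 6 1 5)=[9, 5, 6, 3, 4, 0, 1, 7, 8, 2]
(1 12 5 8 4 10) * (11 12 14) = (1 14 11 12 5 8 4 10) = [0, 14, 2, 3, 10, 8, 6, 7, 4, 9, 1, 12, 5, 13, 11]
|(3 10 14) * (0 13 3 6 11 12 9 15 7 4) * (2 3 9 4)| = |(0 13 9 15 7 2 3 10 14 6 11 12 4)| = 13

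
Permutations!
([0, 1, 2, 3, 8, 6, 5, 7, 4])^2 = (8)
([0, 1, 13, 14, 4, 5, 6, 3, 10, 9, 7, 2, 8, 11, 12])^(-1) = [0, 1, 11, 7, 4, 5, 6, 10, 12, 9, 8, 13, 14, 2, 3]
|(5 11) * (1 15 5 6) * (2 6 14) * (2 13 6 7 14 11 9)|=|(1 15 5 9 2 7 14 13 6)|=9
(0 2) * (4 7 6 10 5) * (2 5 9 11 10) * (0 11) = (0 5 4 7 6 2 11 10 9) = [5, 1, 11, 3, 7, 4, 2, 6, 8, 0, 9, 10]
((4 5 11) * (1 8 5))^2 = (1 5 4 8 11)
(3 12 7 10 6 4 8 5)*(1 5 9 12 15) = (1 5 3 15)(4 8 9 12 7 10 6) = [0, 5, 2, 15, 8, 3, 4, 10, 9, 12, 6, 11, 7, 13, 14, 1]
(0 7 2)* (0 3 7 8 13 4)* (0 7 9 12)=[8, 1, 3, 9, 7, 5, 6, 2, 13, 12, 10, 11, 0, 4]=(0 8 13 4 7 2 3 9 12)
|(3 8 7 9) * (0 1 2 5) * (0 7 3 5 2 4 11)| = 12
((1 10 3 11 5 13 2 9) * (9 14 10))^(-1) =(1 9)(2 13 5 11 3 10 14)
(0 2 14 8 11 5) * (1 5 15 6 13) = [2, 5, 14, 3, 4, 0, 13, 7, 11, 9, 10, 15, 12, 1, 8, 6] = (0 2 14 8 11 15 6 13 1 5)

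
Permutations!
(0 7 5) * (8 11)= (0 7 5)(8 11)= [7, 1, 2, 3, 4, 0, 6, 5, 11, 9, 10, 8]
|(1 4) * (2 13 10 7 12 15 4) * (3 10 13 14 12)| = 6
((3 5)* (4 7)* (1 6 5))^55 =(1 3 5 6)(4 7)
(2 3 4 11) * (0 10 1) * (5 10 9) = (0 9 5 10 1)(2 3 4 11) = [9, 0, 3, 4, 11, 10, 6, 7, 8, 5, 1, 2]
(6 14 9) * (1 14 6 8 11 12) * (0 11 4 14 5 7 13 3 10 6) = (0 11 12 1 5 7 13 3 10 6)(4 14 9 8) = [11, 5, 2, 10, 14, 7, 0, 13, 4, 8, 6, 12, 1, 3, 9]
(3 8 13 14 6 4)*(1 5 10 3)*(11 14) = (1 5 10 3 8 13 11 14 6 4) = [0, 5, 2, 8, 1, 10, 4, 7, 13, 9, 3, 14, 12, 11, 6]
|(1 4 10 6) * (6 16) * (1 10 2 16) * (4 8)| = 7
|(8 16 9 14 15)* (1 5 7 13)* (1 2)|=5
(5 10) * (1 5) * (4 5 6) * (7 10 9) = (1 6 4 5 9 7 10) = [0, 6, 2, 3, 5, 9, 4, 10, 8, 7, 1]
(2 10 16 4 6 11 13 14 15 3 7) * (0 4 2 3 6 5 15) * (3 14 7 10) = (0 4 5 15 6 11 13 7 14)(2 3 10 16) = [4, 1, 3, 10, 5, 15, 11, 14, 8, 9, 16, 13, 12, 7, 0, 6, 2]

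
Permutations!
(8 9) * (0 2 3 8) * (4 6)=(0 2 3 8 9)(4 6)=[2, 1, 3, 8, 6, 5, 4, 7, 9, 0]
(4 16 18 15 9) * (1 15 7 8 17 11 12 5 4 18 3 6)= (1 15 9 18 7 8 17 11 12 5 4 16 3 6)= [0, 15, 2, 6, 16, 4, 1, 8, 17, 18, 10, 12, 5, 13, 14, 9, 3, 11, 7]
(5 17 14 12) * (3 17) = [0, 1, 2, 17, 4, 3, 6, 7, 8, 9, 10, 11, 5, 13, 12, 15, 16, 14] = (3 17 14 12 5)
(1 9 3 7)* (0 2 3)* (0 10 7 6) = (0 2 3 6)(1 9 10 7) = [2, 9, 3, 6, 4, 5, 0, 1, 8, 10, 7]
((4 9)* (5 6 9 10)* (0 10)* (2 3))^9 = ((0 10 5 6 9 4)(2 3))^9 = (0 6)(2 3)(4 5)(9 10)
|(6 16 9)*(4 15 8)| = |(4 15 8)(6 16 9)| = 3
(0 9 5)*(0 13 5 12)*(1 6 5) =(0 9 12)(1 6 5 13) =[9, 6, 2, 3, 4, 13, 5, 7, 8, 12, 10, 11, 0, 1]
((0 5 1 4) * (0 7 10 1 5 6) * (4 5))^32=((0 6)(1 5 4 7 10))^32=(1 4 10 5 7)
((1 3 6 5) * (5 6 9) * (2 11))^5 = (1 3 9 5)(2 11)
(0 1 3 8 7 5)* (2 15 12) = [1, 3, 15, 8, 4, 0, 6, 5, 7, 9, 10, 11, 2, 13, 14, 12] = (0 1 3 8 7 5)(2 15 12)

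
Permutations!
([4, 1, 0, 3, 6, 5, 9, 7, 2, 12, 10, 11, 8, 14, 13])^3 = [9, 1, 6, 3, 12, 5, 8, 7, 4, 2, 10, 11, 0, 14, 13]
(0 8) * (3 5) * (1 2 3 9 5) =(0 8)(1 2 3)(5 9) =[8, 2, 3, 1, 4, 9, 6, 7, 0, 5]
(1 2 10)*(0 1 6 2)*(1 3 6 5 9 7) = (0 3 6 2 10 5 9 7 1) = [3, 0, 10, 6, 4, 9, 2, 1, 8, 7, 5]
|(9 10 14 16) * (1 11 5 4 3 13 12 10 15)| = 12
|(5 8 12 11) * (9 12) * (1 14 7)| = 15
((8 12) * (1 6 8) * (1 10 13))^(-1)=((1 6 8 12 10 13))^(-1)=(1 13 10 12 8 6)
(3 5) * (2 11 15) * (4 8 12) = (2 11 15)(3 5)(4 8 12) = [0, 1, 11, 5, 8, 3, 6, 7, 12, 9, 10, 15, 4, 13, 14, 2]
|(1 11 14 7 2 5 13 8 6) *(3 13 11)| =|(1 3 13 8 6)(2 5 11 14 7)| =5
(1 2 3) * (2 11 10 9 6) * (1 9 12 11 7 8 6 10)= [0, 7, 3, 9, 4, 5, 2, 8, 6, 10, 12, 1, 11]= (1 7 8 6 2 3 9 10 12 11)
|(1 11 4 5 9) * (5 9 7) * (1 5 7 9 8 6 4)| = 6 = |(1 11)(4 8 6)(5 9)|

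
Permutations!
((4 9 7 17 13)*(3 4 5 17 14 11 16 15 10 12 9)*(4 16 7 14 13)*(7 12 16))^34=(3 17 13)(4 5 7)(9 11)(10 16 15)(12 14)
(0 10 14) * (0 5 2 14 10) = (2 14 5) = [0, 1, 14, 3, 4, 2, 6, 7, 8, 9, 10, 11, 12, 13, 5]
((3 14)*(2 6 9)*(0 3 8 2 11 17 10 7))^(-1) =((0 3 14 8 2 6 9 11 17 10 7))^(-1) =(0 7 10 17 11 9 6 2 8 14 3)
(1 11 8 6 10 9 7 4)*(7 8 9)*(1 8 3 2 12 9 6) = (1 11 6 10 7 4 8)(2 12 9 3) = [0, 11, 12, 2, 8, 5, 10, 4, 1, 3, 7, 6, 9]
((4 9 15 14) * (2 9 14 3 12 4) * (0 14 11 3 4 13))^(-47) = (0 9 11 13 2 4 12 14 15 3)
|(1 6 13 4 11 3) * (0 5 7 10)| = 12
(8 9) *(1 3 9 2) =(1 3 9 8 2) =[0, 3, 1, 9, 4, 5, 6, 7, 2, 8]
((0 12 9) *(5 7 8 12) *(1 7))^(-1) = ((0 5 1 7 8 12 9))^(-1) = (0 9 12 8 7 1 5)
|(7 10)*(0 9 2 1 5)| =|(0 9 2 1 5)(7 10)| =10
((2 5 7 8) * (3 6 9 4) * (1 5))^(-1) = (1 2 8 7 5)(3 4 9 6)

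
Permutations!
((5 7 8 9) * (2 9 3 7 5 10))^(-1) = ((2 9 10)(3 7 8))^(-1) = (2 10 9)(3 8 7)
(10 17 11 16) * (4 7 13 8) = (4 7 13 8)(10 17 11 16) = [0, 1, 2, 3, 7, 5, 6, 13, 4, 9, 17, 16, 12, 8, 14, 15, 10, 11]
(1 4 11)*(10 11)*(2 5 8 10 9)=(1 4 9 2 5 8 10 11)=[0, 4, 5, 3, 9, 8, 6, 7, 10, 2, 11, 1]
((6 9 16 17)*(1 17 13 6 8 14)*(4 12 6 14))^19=((1 17 8 4 12 6 9 16 13 14))^19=(1 14 13 16 9 6 12 4 8 17)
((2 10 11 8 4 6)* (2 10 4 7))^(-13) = ((2 4 6 10 11 8 7))^(-13) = (2 4 6 10 11 8 7)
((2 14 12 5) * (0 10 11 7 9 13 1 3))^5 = (0 13 11 3 9 10 1 7)(2 14 12 5)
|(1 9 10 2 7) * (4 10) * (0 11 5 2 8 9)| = |(0 11 5 2 7 1)(4 10 8 9)| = 12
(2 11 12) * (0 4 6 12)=(0 4 6 12 2 11)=[4, 1, 11, 3, 6, 5, 12, 7, 8, 9, 10, 0, 2]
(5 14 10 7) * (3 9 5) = [0, 1, 2, 9, 4, 14, 6, 3, 8, 5, 7, 11, 12, 13, 10] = (3 9 5 14 10 7)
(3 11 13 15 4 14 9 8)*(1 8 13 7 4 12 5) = (1 8 3 11 7 4 14 9 13 15 12 5) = [0, 8, 2, 11, 14, 1, 6, 4, 3, 13, 10, 7, 5, 15, 9, 12]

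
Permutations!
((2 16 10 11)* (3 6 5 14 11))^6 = ((2 16 10 3 6 5 14 11))^6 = (2 14 6 10)(3 16 11 5)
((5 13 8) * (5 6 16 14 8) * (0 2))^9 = (0 2)(5 13)(6 16 14 8)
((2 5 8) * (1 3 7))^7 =((1 3 7)(2 5 8))^7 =(1 3 7)(2 5 8)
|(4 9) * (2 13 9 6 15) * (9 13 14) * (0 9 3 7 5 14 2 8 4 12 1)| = 4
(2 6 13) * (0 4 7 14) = (0 4 7 14)(2 6 13) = [4, 1, 6, 3, 7, 5, 13, 14, 8, 9, 10, 11, 12, 2, 0]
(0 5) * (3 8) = (0 5)(3 8) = [5, 1, 2, 8, 4, 0, 6, 7, 3]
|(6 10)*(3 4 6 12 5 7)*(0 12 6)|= |(0 12 5 7 3 4)(6 10)|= 6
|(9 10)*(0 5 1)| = |(0 5 1)(9 10)| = 6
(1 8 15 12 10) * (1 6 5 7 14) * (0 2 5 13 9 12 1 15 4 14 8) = (0 2 5 7 8 4 14 15 1)(6 13 9 12 10) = [2, 0, 5, 3, 14, 7, 13, 8, 4, 12, 6, 11, 10, 9, 15, 1]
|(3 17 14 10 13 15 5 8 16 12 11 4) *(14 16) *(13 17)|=|(3 13 15 5 8 14 10 17 16 12 11 4)|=12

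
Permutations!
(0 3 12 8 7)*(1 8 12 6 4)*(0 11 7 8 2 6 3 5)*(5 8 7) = (12)(0 8 7 11 5)(1 2 6 4) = [8, 2, 6, 3, 1, 0, 4, 11, 7, 9, 10, 5, 12]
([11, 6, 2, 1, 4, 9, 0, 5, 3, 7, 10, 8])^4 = [1, 8, 2, 11, 4, 9, 3, 5, 0, 7, 10, 6]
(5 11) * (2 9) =(2 9)(5 11) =[0, 1, 9, 3, 4, 11, 6, 7, 8, 2, 10, 5]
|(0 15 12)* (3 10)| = |(0 15 12)(3 10)| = 6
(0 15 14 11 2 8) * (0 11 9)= (0 15 14 9)(2 8 11)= [15, 1, 8, 3, 4, 5, 6, 7, 11, 0, 10, 2, 12, 13, 9, 14]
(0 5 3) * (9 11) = [5, 1, 2, 0, 4, 3, 6, 7, 8, 11, 10, 9] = (0 5 3)(9 11)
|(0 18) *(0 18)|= |(18)|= 1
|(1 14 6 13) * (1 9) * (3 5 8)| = 15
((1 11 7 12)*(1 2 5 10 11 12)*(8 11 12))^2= (1 11)(2 10)(5 12)(7 8)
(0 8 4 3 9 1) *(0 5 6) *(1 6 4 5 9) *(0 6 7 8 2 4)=[2, 9, 4, 1, 3, 0, 6, 8, 5, 7]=(0 2 4 3 1 9 7 8 5)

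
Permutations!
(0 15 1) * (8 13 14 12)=(0 15 1)(8 13 14 12)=[15, 0, 2, 3, 4, 5, 6, 7, 13, 9, 10, 11, 8, 14, 12, 1]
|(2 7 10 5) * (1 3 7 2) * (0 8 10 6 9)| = 9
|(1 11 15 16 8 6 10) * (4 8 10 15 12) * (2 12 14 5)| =12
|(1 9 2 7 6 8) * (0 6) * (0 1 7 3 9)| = 15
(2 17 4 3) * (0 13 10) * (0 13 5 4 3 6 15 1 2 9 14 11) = (0 5 4 6 15 1 2 17 3 9 14 11)(10 13) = [5, 2, 17, 9, 6, 4, 15, 7, 8, 14, 13, 0, 12, 10, 11, 1, 16, 3]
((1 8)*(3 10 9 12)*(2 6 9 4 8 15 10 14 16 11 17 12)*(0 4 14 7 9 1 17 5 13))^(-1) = (0 13 5 11 16 14 10 15 1 6 2 9 7 3 12 17 8 4)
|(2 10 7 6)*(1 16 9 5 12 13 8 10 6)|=|(1 16 9 5 12 13 8 10 7)(2 6)|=18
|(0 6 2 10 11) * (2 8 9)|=7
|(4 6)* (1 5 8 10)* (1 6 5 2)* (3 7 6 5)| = |(1 2)(3 7 6 4)(5 8 10)| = 12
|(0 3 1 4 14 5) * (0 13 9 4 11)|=|(0 3 1 11)(4 14 5 13 9)|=20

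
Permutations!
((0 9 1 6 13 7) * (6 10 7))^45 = (6 13)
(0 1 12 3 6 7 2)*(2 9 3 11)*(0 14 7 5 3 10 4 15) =[1, 12, 14, 6, 15, 3, 5, 9, 8, 10, 4, 2, 11, 13, 7, 0] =(0 1 12 11 2 14 7 9 10 4 15)(3 6 5)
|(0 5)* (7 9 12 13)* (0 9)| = 6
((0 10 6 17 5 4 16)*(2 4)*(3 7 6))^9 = ((0 10 3 7 6 17 5 2 4 16))^9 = (0 16 4 2 5 17 6 7 3 10)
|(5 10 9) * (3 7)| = 6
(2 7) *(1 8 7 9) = (1 8 7 2 9) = [0, 8, 9, 3, 4, 5, 6, 2, 7, 1]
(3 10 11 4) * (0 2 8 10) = [2, 1, 8, 0, 3, 5, 6, 7, 10, 9, 11, 4] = (0 2 8 10 11 4 3)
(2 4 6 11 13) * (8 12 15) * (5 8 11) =(2 4 6 5 8 12 15 11 13) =[0, 1, 4, 3, 6, 8, 5, 7, 12, 9, 10, 13, 15, 2, 14, 11]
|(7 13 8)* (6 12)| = |(6 12)(7 13 8)| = 6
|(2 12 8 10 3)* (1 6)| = 10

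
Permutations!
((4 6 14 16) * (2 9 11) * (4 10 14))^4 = ((2 9 11)(4 6)(10 14 16))^4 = (2 9 11)(10 14 16)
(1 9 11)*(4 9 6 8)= (1 6 8 4 9 11)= [0, 6, 2, 3, 9, 5, 8, 7, 4, 11, 10, 1]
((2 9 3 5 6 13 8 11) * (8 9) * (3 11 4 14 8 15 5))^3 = ((2 15 5 6 13 9 11)(4 14 8))^3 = (2 6 11 5 9 15 13)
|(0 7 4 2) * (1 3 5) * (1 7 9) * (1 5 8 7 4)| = 20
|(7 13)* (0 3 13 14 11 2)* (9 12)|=14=|(0 3 13 7 14 11 2)(9 12)|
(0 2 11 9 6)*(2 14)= (0 14 2 11 9 6)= [14, 1, 11, 3, 4, 5, 0, 7, 8, 6, 10, 9, 12, 13, 2]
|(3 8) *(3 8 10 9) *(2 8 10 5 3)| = 4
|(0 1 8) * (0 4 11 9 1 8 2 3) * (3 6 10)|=10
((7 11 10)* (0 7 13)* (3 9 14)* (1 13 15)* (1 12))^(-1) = (0 13 1 12 15 10 11 7)(3 14 9)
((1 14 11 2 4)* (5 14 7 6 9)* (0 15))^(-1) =(0 15)(1 4 2 11 14 5 9 6 7)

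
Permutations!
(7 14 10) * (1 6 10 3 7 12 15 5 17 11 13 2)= (1 6 10 12 15 5 17 11 13 2)(3 7 14)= [0, 6, 1, 7, 4, 17, 10, 14, 8, 9, 12, 13, 15, 2, 3, 5, 16, 11]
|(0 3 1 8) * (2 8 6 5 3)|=12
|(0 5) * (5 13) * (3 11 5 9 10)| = 7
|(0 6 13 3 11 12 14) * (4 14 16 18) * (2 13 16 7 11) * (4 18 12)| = |(18)(0 6 16 12 7 11 4 14)(2 13 3)| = 24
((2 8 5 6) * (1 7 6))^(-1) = ((1 7 6 2 8 5))^(-1) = (1 5 8 2 6 7)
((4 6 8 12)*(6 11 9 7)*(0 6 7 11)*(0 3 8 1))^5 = ((0 6 1)(3 8 12 4)(9 11))^5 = (0 1 6)(3 8 12 4)(9 11)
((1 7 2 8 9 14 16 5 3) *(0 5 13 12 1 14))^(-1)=(0 9 8 2 7 1 12 13 16 14 3 5)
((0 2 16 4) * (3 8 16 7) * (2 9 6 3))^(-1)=(0 4 16 8 3 6 9)(2 7)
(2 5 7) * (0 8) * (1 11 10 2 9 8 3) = (0 3 1 11 10 2 5 7 9 8) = [3, 11, 5, 1, 4, 7, 6, 9, 0, 8, 2, 10]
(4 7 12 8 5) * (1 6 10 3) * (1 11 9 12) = (1 6 10 3 11 9 12 8 5 4 7) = [0, 6, 2, 11, 7, 4, 10, 1, 5, 12, 3, 9, 8]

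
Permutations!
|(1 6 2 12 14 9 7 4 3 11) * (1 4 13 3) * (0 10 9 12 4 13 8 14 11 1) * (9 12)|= 20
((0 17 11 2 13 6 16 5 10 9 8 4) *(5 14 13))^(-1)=(0 4 8 9 10 5 2 11 17)(6 13 14 16)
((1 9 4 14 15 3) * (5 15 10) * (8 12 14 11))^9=(1 15 10 12 11 9 3 5 14 8 4)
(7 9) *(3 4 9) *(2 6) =(2 6)(3 4 9 7) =[0, 1, 6, 4, 9, 5, 2, 3, 8, 7]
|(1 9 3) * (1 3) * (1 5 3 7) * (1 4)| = |(1 9 5 3 7 4)| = 6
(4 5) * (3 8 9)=(3 8 9)(4 5)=[0, 1, 2, 8, 5, 4, 6, 7, 9, 3]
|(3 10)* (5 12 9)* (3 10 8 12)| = 5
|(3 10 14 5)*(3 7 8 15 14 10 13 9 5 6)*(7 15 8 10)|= 14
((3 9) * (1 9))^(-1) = (1 3 9)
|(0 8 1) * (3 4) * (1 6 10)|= 10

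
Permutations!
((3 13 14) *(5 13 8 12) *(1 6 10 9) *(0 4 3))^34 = ((0 4 3 8 12 5 13 14)(1 6 10 9))^34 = (0 3 12 13)(1 10)(4 8 5 14)(6 9)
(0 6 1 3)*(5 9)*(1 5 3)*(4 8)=(0 6 5 9 3)(4 8)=[6, 1, 2, 0, 8, 9, 5, 7, 4, 3]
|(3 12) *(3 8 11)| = 4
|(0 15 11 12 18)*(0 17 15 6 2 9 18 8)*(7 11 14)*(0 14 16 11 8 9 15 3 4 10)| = |(0 6 2 15 16 11 12 9 18 17 3 4 10)(7 8 14)| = 39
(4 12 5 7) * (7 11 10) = (4 12 5 11 10 7) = [0, 1, 2, 3, 12, 11, 6, 4, 8, 9, 7, 10, 5]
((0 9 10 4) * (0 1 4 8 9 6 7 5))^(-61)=((0 6 7 5)(1 4)(8 9 10))^(-61)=(0 5 7 6)(1 4)(8 10 9)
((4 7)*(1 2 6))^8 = (7)(1 6 2)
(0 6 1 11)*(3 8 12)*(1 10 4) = (0 6 10 4 1 11)(3 8 12) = [6, 11, 2, 8, 1, 5, 10, 7, 12, 9, 4, 0, 3]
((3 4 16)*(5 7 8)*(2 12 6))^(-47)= (2 12 6)(3 4 16)(5 7 8)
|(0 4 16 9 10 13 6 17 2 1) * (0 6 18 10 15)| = 60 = |(0 4 16 9 15)(1 6 17 2)(10 13 18)|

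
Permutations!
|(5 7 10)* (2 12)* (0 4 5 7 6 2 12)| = 10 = |(12)(0 4 5 6 2)(7 10)|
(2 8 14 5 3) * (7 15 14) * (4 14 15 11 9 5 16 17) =(2 8 7 11 9 5 3)(4 14 16 17) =[0, 1, 8, 2, 14, 3, 6, 11, 7, 5, 10, 9, 12, 13, 16, 15, 17, 4]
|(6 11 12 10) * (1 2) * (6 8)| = 10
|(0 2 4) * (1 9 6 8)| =12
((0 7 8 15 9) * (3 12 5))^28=((0 7 8 15 9)(3 12 5))^28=(0 15 7 9 8)(3 12 5)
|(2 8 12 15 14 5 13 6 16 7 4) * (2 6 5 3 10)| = |(2 8 12 15 14 3 10)(4 6 16 7)(5 13)| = 28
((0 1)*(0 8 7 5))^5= (8)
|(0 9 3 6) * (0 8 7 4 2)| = 8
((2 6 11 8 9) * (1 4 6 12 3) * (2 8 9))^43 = ((1 4 6 11 9 8 2 12 3))^43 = (1 12 8 11 4 3 2 9 6)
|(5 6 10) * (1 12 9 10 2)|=7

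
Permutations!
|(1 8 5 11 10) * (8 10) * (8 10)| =5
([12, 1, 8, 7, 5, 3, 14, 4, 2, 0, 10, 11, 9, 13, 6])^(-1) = (0 9 12)(2 8)(3 5 4 7)(6 14)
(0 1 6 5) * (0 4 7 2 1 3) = [3, 6, 1, 0, 7, 4, 5, 2] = (0 3)(1 6 5 4 7 2)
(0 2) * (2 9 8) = (0 9 8 2) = [9, 1, 0, 3, 4, 5, 6, 7, 2, 8]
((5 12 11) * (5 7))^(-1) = ((5 12 11 7))^(-1) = (5 7 11 12)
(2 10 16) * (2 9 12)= (2 10 16 9 12)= [0, 1, 10, 3, 4, 5, 6, 7, 8, 12, 16, 11, 2, 13, 14, 15, 9]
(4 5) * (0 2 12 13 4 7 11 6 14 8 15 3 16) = [2, 1, 12, 16, 5, 7, 14, 11, 15, 9, 10, 6, 13, 4, 8, 3, 0] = (0 2 12 13 4 5 7 11 6 14 8 15 3 16)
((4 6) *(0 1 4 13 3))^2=((0 1 4 6 13 3))^2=(0 4 13)(1 6 3)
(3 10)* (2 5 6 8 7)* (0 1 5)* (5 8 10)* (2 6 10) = (0 1 8 7 6 2)(3 5 10) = [1, 8, 0, 5, 4, 10, 2, 6, 7, 9, 3]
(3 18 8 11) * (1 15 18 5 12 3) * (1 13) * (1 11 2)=(1 15 18 8 2)(3 5 12)(11 13)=[0, 15, 1, 5, 4, 12, 6, 7, 2, 9, 10, 13, 3, 11, 14, 18, 16, 17, 8]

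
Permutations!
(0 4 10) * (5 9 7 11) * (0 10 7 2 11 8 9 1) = (0 4 7 8 9 2 11 5 1) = [4, 0, 11, 3, 7, 1, 6, 8, 9, 2, 10, 5]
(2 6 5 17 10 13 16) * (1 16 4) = (1 16 2 6 5 17 10 13 4) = [0, 16, 6, 3, 1, 17, 5, 7, 8, 9, 13, 11, 12, 4, 14, 15, 2, 10]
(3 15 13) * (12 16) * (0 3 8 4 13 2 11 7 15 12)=[3, 1, 11, 12, 13, 5, 6, 15, 4, 9, 10, 7, 16, 8, 14, 2, 0]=(0 3 12 16)(2 11 7 15)(4 13 8)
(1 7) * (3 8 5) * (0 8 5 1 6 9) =(0 8 1 7 6 9)(3 5) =[8, 7, 2, 5, 4, 3, 9, 6, 1, 0]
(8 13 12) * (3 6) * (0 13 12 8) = (0 13 8 12)(3 6) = [13, 1, 2, 6, 4, 5, 3, 7, 12, 9, 10, 11, 0, 8]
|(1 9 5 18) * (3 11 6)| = 12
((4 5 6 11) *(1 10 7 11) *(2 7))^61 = (1 4 2 6 11 10 5 7) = ((1 10 2 7 11 4 5 6))^61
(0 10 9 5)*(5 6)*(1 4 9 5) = (0 10 5)(1 4 9 6) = [10, 4, 2, 3, 9, 0, 1, 7, 8, 6, 5]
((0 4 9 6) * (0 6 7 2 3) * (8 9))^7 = (9) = ((0 4 8 9 7 2 3))^7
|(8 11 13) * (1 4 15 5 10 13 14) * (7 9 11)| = |(1 4 15 5 10 13 8 7 9 11 14)| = 11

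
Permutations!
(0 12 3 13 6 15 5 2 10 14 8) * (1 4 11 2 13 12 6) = (0 6 15 5 13 1 4 11 2 10 14 8)(3 12) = [6, 4, 10, 12, 11, 13, 15, 7, 0, 9, 14, 2, 3, 1, 8, 5]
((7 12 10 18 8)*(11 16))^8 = (7 18 12 8 10)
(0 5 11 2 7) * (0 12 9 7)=(0 5 11 2)(7 12 9)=[5, 1, 0, 3, 4, 11, 6, 12, 8, 7, 10, 2, 9]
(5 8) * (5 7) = [0, 1, 2, 3, 4, 8, 6, 5, 7] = (5 8 7)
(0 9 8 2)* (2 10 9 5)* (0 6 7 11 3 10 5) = [0, 1, 6, 10, 4, 2, 7, 11, 5, 8, 9, 3] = (2 6 7 11 3 10 9 8 5)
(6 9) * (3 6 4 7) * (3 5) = [0, 1, 2, 6, 7, 3, 9, 5, 8, 4] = (3 6 9 4 7 5)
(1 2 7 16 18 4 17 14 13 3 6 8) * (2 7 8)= (1 7 16 18 4 17 14 13 3 6 2 8)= [0, 7, 8, 6, 17, 5, 2, 16, 1, 9, 10, 11, 12, 3, 13, 15, 18, 14, 4]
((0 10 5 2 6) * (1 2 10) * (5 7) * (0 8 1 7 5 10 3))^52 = (0 10 3 7 5)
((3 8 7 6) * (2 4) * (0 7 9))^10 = ((0 7 6 3 8 9)(2 4))^10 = (0 8 6)(3 7 9)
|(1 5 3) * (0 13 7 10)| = |(0 13 7 10)(1 5 3)| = 12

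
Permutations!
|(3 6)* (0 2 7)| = 6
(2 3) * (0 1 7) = [1, 7, 3, 2, 4, 5, 6, 0] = (0 1 7)(2 3)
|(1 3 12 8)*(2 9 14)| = 12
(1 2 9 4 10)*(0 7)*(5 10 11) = [7, 2, 9, 3, 11, 10, 6, 0, 8, 4, 1, 5] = (0 7)(1 2 9 4 11 5 10)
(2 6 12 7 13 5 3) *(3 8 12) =(2 6 3)(5 8 12 7 13) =[0, 1, 6, 2, 4, 8, 3, 13, 12, 9, 10, 11, 7, 5]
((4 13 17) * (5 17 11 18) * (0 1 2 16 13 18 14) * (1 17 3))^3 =(0 18 1 13)(2 11 17 5)(3 16 14 4)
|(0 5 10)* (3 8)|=|(0 5 10)(3 8)|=6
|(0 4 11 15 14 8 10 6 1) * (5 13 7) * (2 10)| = |(0 4 11 15 14 8 2 10 6 1)(5 13 7)| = 30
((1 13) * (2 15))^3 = ((1 13)(2 15))^3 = (1 13)(2 15)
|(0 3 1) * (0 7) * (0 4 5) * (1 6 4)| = |(0 3 6 4 5)(1 7)| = 10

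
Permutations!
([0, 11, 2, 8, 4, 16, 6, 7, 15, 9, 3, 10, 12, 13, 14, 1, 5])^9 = (1 3)(5 16)(8 11)(10 15)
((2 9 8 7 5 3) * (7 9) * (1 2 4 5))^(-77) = (1 2 7)(3 4 5)(8 9)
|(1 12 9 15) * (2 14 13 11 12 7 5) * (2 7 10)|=|(1 10 2 14 13 11 12 9 15)(5 7)|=18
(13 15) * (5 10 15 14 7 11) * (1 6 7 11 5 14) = [0, 6, 2, 3, 4, 10, 7, 5, 8, 9, 15, 14, 12, 1, 11, 13] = (1 6 7 5 10 15 13)(11 14)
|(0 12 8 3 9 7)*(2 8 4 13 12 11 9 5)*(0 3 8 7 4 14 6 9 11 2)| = |(0 2 7 3 5)(4 13 12 14 6 9)| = 30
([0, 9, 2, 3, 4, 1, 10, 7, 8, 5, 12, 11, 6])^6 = [0, 1, 2, 3, 4, 5, 6, 7, 8, 9, 10, 11, 12]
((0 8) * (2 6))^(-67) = (0 8)(2 6)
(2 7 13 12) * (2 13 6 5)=(2 7 6 5)(12 13)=[0, 1, 7, 3, 4, 2, 5, 6, 8, 9, 10, 11, 13, 12]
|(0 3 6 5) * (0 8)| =|(0 3 6 5 8)| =5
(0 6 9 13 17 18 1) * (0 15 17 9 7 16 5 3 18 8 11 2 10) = (0 6 7 16 5 3 18 1 15 17 8 11 2 10)(9 13) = [6, 15, 10, 18, 4, 3, 7, 16, 11, 13, 0, 2, 12, 9, 14, 17, 5, 8, 1]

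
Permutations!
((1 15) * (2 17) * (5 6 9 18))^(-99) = ((1 15)(2 17)(5 6 9 18))^(-99) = (1 15)(2 17)(5 6 9 18)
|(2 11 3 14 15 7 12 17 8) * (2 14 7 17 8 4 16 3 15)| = |(2 11 15 17 4 16 3 7 12 8 14)| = 11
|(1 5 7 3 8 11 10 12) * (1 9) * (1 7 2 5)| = |(2 5)(3 8 11 10 12 9 7)| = 14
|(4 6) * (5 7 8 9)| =|(4 6)(5 7 8 9)| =4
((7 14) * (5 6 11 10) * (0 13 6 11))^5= (0 6 13)(5 10 11)(7 14)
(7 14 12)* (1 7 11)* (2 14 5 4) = [0, 7, 14, 3, 2, 4, 6, 5, 8, 9, 10, 1, 11, 13, 12] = (1 7 5 4 2 14 12 11)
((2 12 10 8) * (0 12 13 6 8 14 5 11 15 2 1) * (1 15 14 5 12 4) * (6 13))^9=((0 4 1)(2 6 8 15)(5 11 14 12 10))^9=(2 6 8 15)(5 10 12 14 11)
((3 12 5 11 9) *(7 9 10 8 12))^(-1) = (3 9 7)(5 12 8 10 11)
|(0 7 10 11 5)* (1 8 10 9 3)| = |(0 7 9 3 1 8 10 11 5)| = 9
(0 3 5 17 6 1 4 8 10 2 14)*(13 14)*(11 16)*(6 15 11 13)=[3, 4, 6, 5, 8, 17, 1, 7, 10, 9, 2, 16, 12, 14, 0, 11, 13, 15]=(0 3 5 17 15 11 16 13 14)(1 4 8 10 2 6)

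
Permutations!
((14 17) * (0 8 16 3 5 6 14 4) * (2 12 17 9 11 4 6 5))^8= ((0 8 16 3 2 12 17 6 14 9 11 4))^8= (0 14 2)(3 4 6)(8 9 12)(11 17 16)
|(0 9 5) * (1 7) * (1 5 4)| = 6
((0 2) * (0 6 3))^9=(0 2 6 3)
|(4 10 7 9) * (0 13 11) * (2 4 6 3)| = 21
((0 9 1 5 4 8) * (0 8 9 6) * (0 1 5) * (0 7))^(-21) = ((0 6 1 7)(4 9 5))^(-21) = (9)(0 7 1 6)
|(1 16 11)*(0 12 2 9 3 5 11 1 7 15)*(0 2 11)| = 18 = |(0 12 11 7 15 2 9 3 5)(1 16)|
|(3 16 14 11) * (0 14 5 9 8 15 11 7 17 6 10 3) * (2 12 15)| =15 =|(0 14 7 17 6 10 3 16 5 9 8 2 12 15 11)|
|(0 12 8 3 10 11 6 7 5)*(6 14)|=|(0 12 8 3 10 11 14 6 7 5)|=10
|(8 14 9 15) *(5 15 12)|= 6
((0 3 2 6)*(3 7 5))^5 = ((0 7 5 3 2 6))^5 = (0 6 2 3 5 7)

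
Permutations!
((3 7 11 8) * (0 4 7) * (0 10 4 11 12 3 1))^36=(3 10 4 7 12)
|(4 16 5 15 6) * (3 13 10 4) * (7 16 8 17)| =|(3 13 10 4 8 17 7 16 5 15 6)| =11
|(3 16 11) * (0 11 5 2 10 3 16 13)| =|(0 11 16 5 2 10 3 13)| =8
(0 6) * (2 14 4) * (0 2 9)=[6, 1, 14, 3, 9, 5, 2, 7, 8, 0, 10, 11, 12, 13, 4]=(0 6 2 14 4 9)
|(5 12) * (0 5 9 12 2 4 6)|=|(0 5 2 4 6)(9 12)|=10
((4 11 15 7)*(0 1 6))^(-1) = ((0 1 6)(4 11 15 7))^(-1) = (0 6 1)(4 7 15 11)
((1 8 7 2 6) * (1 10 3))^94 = ((1 8 7 2 6 10 3))^94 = (1 2 3 7 10 8 6)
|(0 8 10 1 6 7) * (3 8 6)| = 12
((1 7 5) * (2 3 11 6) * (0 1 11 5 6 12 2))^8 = (2 11 3 12 5)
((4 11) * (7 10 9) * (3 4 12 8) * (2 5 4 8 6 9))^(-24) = ((2 5 4 11 12 6 9 7 10)(3 8))^(-24) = (2 11 9)(4 6 10)(5 12 7)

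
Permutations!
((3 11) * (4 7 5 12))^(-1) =((3 11)(4 7 5 12))^(-1) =(3 11)(4 12 5 7)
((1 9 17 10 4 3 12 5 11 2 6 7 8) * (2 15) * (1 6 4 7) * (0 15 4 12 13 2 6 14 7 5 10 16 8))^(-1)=(0 7 14 8 16 17 9 1 6 15)(2 13 3 4 11 5 10 12)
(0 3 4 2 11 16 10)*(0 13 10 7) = (0 3 4 2 11 16 7)(10 13) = [3, 1, 11, 4, 2, 5, 6, 0, 8, 9, 13, 16, 12, 10, 14, 15, 7]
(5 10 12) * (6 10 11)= (5 11 6 10 12)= [0, 1, 2, 3, 4, 11, 10, 7, 8, 9, 12, 6, 5]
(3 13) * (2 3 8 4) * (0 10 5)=(0 10 5)(2 3 13 8 4)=[10, 1, 3, 13, 2, 0, 6, 7, 4, 9, 5, 11, 12, 8]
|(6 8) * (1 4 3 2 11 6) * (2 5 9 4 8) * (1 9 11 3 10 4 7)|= |(1 8 9 7)(2 3 5 11 6)(4 10)|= 20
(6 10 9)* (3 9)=(3 9 6 10)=[0, 1, 2, 9, 4, 5, 10, 7, 8, 6, 3]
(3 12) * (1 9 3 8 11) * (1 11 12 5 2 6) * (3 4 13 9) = [0, 3, 6, 5, 13, 2, 1, 7, 12, 4, 10, 11, 8, 9] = (1 3 5 2 6)(4 13 9)(8 12)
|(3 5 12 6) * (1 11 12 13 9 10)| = 9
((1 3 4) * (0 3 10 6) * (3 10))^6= (10)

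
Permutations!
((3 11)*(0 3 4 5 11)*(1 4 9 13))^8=(1 5 9)(4 11 13)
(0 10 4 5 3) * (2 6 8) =[10, 1, 6, 0, 5, 3, 8, 7, 2, 9, 4] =(0 10 4 5 3)(2 6 8)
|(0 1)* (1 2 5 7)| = |(0 2 5 7 1)| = 5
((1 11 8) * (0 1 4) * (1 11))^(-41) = (0 4 8 11)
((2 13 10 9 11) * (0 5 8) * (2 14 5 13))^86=((0 13 10 9 11 14 5 8))^86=(0 5 11 10)(8 14 9 13)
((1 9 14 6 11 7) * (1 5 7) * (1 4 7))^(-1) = ((1 9 14 6 11 4 7 5))^(-1) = (1 5 7 4 11 6 14 9)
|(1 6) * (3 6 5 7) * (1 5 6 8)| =6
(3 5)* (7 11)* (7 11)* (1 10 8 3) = [0, 10, 2, 5, 4, 1, 6, 7, 3, 9, 8, 11] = (11)(1 10 8 3 5)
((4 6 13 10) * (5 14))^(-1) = ((4 6 13 10)(5 14))^(-1) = (4 10 13 6)(5 14)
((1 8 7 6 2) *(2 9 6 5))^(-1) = ((1 8 7 5 2)(6 9))^(-1) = (1 2 5 7 8)(6 9)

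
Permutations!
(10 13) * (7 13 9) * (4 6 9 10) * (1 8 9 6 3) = (1 8 9 7 13 4 3) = [0, 8, 2, 1, 3, 5, 6, 13, 9, 7, 10, 11, 12, 4]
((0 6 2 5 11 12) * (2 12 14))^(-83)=(0 6 12)(2 5 11 14)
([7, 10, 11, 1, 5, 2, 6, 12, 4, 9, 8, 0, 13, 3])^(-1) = (0 11 2 5 4 8 10 1 3 13 12 7)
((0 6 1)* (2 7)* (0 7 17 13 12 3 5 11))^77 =(17)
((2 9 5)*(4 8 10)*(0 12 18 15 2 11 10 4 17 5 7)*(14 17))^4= ((0 12 18 15 2 9 7)(4 8)(5 11 10 14 17))^4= (0 2 12 9 18 7 15)(5 17 14 10 11)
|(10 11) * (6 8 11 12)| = 5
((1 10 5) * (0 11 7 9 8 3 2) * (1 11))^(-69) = (0 1 10 5 11 7 9 8 3 2)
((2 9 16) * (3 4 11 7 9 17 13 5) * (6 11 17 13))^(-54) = ((2 13 5 3 4 17 6 11 7 9 16))^(-54) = (2 13 5 3 4 17 6 11 7 9 16)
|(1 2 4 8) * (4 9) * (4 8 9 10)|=|(1 2 10 4 9 8)|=6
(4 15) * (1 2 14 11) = (1 2 14 11)(4 15) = [0, 2, 14, 3, 15, 5, 6, 7, 8, 9, 10, 1, 12, 13, 11, 4]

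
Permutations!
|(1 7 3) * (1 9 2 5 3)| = 4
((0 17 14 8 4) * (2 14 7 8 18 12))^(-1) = (0 4 8 7 17)(2 12 18 14)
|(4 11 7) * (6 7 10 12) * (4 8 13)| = |(4 11 10 12 6 7 8 13)| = 8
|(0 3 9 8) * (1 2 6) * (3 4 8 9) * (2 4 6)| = |(9)(0 6 1 4 8)| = 5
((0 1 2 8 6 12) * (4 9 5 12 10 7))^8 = (0 9 10 2 12 4 6 1 5 7 8)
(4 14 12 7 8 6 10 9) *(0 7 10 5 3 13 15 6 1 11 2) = (0 7 8 1 11 2)(3 13 15 6 5)(4 14 12 10 9) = [7, 11, 0, 13, 14, 3, 5, 8, 1, 4, 9, 2, 10, 15, 12, 6]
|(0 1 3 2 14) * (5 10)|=|(0 1 3 2 14)(5 10)|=10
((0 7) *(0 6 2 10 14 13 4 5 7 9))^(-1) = (0 9)(2 6 7 5 4 13 14 10)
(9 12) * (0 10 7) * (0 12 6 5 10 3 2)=(0 3 2)(5 10 7 12 9 6)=[3, 1, 0, 2, 4, 10, 5, 12, 8, 6, 7, 11, 9]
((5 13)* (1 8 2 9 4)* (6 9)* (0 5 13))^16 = (13)(1 9 2)(4 6 8)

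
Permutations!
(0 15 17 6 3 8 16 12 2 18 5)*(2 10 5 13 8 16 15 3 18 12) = (0 3 16 2 12 10 5)(6 18 13 8 15 17) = [3, 1, 12, 16, 4, 0, 18, 7, 15, 9, 5, 11, 10, 8, 14, 17, 2, 6, 13]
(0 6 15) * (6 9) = (0 9 6 15) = [9, 1, 2, 3, 4, 5, 15, 7, 8, 6, 10, 11, 12, 13, 14, 0]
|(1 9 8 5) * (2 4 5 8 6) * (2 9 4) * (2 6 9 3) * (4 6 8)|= |(9)(1 6 3 2 8 4 5)|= 7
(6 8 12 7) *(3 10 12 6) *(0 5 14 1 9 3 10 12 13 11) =(0 5 14 1 9 3 12 7 10 13 11)(6 8) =[5, 9, 2, 12, 4, 14, 8, 10, 6, 3, 13, 0, 7, 11, 1]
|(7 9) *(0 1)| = |(0 1)(7 9)| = 2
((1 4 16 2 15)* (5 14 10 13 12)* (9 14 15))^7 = ((1 4 16 2 9 14 10 13 12 5 15))^7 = (1 13 2 15 10 16 5 14 4 12 9)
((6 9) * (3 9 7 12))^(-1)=((3 9 6 7 12))^(-1)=(3 12 7 6 9)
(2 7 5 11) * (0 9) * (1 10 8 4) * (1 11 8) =(0 9)(1 10)(2 7 5 8 4 11) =[9, 10, 7, 3, 11, 8, 6, 5, 4, 0, 1, 2]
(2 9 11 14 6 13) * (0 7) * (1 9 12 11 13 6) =[7, 9, 12, 3, 4, 5, 6, 0, 8, 13, 10, 14, 11, 2, 1] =(0 7)(1 9 13 2 12 11 14)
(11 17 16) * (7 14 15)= (7 14 15)(11 17 16)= [0, 1, 2, 3, 4, 5, 6, 14, 8, 9, 10, 17, 12, 13, 15, 7, 11, 16]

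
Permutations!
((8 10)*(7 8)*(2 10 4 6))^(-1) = ((2 10 7 8 4 6))^(-1) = (2 6 4 8 7 10)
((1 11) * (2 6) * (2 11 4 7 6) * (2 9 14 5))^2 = (1 7 11 4 6)(2 14)(5 9)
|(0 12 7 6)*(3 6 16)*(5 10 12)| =8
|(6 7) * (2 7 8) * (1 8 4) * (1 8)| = |(2 7 6 4 8)| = 5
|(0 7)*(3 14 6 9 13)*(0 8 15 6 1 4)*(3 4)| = |(0 7 8 15 6 9 13 4)(1 3 14)| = 24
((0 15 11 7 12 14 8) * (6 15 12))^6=(0 14)(6 11)(7 15)(8 12)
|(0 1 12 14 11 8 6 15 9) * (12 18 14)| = 9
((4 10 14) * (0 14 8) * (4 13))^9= ((0 14 13 4 10 8))^9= (0 4)(8 13)(10 14)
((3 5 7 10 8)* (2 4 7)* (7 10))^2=((2 4 10 8 3 5))^2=(2 10 3)(4 8 5)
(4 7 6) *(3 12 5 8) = (3 12 5 8)(4 7 6) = [0, 1, 2, 12, 7, 8, 4, 6, 3, 9, 10, 11, 5]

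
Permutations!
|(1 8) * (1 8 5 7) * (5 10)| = 4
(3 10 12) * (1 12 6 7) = [0, 12, 2, 10, 4, 5, 7, 1, 8, 9, 6, 11, 3] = (1 12 3 10 6 7)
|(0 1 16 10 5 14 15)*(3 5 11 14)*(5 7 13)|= |(0 1 16 10 11 14 15)(3 7 13 5)|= 28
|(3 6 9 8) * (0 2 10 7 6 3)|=7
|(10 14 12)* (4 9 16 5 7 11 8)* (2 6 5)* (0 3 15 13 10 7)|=|(0 3 15 13 10 14 12 7 11 8 4 9 16 2 6 5)|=16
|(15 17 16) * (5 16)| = 4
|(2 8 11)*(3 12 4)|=3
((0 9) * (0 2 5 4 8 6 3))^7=(0 3 6 8 4 5 2 9)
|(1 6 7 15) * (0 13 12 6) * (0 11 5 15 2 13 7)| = |(0 7 2 13 12 6)(1 11 5 15)| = 12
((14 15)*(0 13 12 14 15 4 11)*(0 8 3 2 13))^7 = (15)(2 3 8 11 4 14 12 13)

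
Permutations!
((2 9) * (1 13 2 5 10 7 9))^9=(13)(5 10 7 9)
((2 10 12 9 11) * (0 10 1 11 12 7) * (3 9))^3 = (12)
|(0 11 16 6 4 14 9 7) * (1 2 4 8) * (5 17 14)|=13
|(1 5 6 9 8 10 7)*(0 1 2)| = |(0 1 5 6 9 8 10 7 2)| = 9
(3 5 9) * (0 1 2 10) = (0 1 2 10)(3 5 9) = [1, 2, 10, 5, 4, 9, 6, 7, 8, 3, 0]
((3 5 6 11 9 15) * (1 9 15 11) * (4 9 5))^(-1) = ((1 5 6)(3 4 9 11 15))^(-1) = (1 6 5)(3 15 11 9 4)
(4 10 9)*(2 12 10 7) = (2 12 10 9 4 7) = [0, 1, 12, 3, 7, 5, 6, 2, 8, 4, 9, 11, 10]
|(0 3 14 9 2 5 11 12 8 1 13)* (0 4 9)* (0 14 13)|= 11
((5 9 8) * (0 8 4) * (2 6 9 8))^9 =(0 4 9 6 2)(5 8)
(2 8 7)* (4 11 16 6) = (2 8 7)(4 11 16 6) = [0, 1, 8, 3, 11, 5, 4, 2, 7, 9, 10, 16, 12, 13, 14, 15, 6]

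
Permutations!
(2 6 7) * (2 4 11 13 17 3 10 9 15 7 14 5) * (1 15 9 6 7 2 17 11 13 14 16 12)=(1 15 2 7 4 13 11 14 5 17 3 10 6 16 12)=[0, 15, 7, 10, 13, 17, 16, 4, 8, 9, 6, 14, 1, 11, 5, 2, 12, 3]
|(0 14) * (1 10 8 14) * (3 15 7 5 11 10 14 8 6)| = |(0 1 14)(3 15 7 5 11 10 6)| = 21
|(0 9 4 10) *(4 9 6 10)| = 3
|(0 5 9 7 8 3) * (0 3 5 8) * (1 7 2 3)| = 8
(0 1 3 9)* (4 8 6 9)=(0 1 3 4 8 6 9)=[1, 3, 2, 4, 8, 5, 9, 7, 6, 0]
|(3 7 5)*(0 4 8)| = 3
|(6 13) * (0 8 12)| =6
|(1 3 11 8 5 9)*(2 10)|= |(1 3 11 8 5 9)(2 10)|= 6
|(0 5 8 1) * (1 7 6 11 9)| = |(0 5 8 7 6 11 9 1)| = 8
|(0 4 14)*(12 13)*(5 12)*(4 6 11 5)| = |(0 6 11 5 12 13 4 14)| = 8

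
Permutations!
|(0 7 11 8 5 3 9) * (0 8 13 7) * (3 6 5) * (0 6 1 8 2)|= |(0 6 5 1 8 3 9 2)(7 11 13)|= 24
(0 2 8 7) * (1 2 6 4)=[6, 2, 8, 3, 1, 5, 4, 0, 7]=(0 6 4 1 2 8 7)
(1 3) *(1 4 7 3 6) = (1 6)(3 4 7) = [0, 6, 2, 4, 7, 5, 1, 3]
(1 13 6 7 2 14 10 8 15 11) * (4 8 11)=(1 13 6 7 2 14 10 11)(4 8 15)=[0, 13, 14, 3, 8, 5, 7, 2, 15, 9, 11, 1, 12, 6, 10, 4]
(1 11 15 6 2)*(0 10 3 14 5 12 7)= (0 10 3 14 5 12 7)(1 11 15 6 2)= [10, 11, 1, 14, 4, 12, 2, 0, 8, 9, 3, 15, 7, 13, 5, 6]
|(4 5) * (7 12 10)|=|(4 5)(7 12 10)|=6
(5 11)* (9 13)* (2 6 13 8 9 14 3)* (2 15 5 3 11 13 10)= (2 6 10)(3 15 5 13 14 11)(8 9)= [0, 1, 6, 15, 4, 13, 10, 7, 9, 8, 2, 3, 12, 14, 11, 5]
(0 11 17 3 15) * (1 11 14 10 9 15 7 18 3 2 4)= [14, 11, 4, 7, 1, 5, 6, 18, 8, 15, 9, 17, 12, 13, 10, 0, 16, 2, 3]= (0 14 10 9 15)(1 11 17 2 4)(3 7 18)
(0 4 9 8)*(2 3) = [4, 1, 3, 2, 9, 5, 6, 7, 0, 8] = (0 4 9 8)(2 3)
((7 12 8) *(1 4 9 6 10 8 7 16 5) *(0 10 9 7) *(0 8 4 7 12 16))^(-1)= ((0 10 4 12 8)(1 7 16 5)(6 9))^(-1)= (0 8 12 4 10)(1 5 16 7)(6 9)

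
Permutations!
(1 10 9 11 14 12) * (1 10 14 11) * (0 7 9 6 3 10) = (0 7 9 1 14 12)(3 10 6) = [7, 14, 2, 10, 4, 5, 3, 9, 8, 1, 6, 11, 0, 13, 12]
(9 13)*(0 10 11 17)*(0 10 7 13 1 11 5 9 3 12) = (0 7 13 3 12)(1 11 17 10 5 9) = [7, 11, 2, 12, 4, 9, 6, 13, 8, 1, 5, 17, 0, 3, 14, 15, 16, 10]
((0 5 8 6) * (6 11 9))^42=((0 5 8 11 9 6))^42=(11)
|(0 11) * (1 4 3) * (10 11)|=3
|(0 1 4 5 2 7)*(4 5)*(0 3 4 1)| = |(1 5 2 7 3 4)| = 6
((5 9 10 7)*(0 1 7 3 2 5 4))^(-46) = ((0 1 7 4)(2 5 9 10 3))^(-46) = (0 7)(1 4)(2 3 10 9 5)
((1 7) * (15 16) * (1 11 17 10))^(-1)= ((1 7 11 17 10)(15 16))^(-1)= (1 10 17 11 7)(15 16)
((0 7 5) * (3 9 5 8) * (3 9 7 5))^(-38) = (3 8)(7 9)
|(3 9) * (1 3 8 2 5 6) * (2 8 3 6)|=2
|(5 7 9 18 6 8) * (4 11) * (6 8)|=10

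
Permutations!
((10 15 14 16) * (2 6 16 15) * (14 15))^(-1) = ((2 6 16 10))^(-1) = (2 10 16 6)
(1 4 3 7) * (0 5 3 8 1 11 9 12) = (0 5 3 7 11 9 12)(1 4 8) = [5, 4, 2, 7, 8, 3, 6, 11, 1, 12, 10, 9, 0]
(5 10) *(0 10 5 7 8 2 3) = [10, 1, 3, 0, 4, 5, 6, 8, 2, 9, 7] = (0 10 7 8 2 3)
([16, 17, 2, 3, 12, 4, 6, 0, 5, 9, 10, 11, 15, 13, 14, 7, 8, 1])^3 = (0 5 15 16 4 7 8 12)(1 17)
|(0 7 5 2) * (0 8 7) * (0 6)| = 4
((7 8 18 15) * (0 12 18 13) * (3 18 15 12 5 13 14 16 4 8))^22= (0 5 13)(3 12 7 18 15)(4 14)(8 16)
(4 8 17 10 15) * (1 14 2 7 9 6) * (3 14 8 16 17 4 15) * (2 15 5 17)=(1 8 4 16 2 7 9 6)(3 14 15 5 17 10)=[0, 8, 7, 14, 16, 17, 1, 9, 4, 6, 3, 11, 12, 13, 15, 5, 2, 10]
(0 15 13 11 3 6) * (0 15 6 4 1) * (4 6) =(0 4 1)(3 6 15 13 11) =[4, 0, 2, 6, 1, 5, 15, 7, 8, 9, 10, 3, 12, 11, 14, 13]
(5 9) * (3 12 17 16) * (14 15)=(3 12 17 16)(5 9)(14 15)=[0, 1, 2, 12, 4, 9, 6, 7, 8, 5, 10, 11, 17, 13, 15, 14, 3, 16]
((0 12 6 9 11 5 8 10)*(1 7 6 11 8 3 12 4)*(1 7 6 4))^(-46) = ((0 1 6 9 8 10)(3 12 11 5)(4 7))^(-46) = (0 6 8)(1 9 10)(3 11)(5 12)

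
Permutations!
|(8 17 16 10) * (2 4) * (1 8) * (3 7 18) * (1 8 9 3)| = 20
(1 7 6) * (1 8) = (1 7 6 8) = [0, 7, 2, 3, 4, 5, 8, 6, 1]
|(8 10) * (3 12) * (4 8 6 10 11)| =6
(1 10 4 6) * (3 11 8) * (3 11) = (1 10 4 6)(8 11) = [0, 10, 2, 3, 6, 5, 1, 7, 11, 9, 4, 8]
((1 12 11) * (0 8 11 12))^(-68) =(12)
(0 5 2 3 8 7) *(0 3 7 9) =[5, 1, 7, 8, 4, 2, 6, 3, 9, 0] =(0 5 2 7 3 8 9)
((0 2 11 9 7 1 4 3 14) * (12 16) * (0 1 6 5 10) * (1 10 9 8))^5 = (0 4 2 3 11 14 8 10 1)(5 9 7 6)(12 16) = ((0 2 11 8 1 4 3 14 10)(5 9 7 6)(12 16))^5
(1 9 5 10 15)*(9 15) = (1 15)(5 10 9) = [0, 15, 2, 3, 4, 10, 6, 7, 8, 5, 9, 11, 12, 13, 14, 1]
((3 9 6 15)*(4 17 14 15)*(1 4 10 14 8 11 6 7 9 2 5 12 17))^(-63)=((1 4)(2 5 12 17 8 11 6 10 14 15 3)(7 9))^(-63)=(1 4)(2 17 6 15 5 8 10 3 12 11 14)(7 9)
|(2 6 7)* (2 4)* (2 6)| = |(4 6 7)| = 3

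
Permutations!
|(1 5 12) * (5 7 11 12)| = |(1 7 11 12)| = 4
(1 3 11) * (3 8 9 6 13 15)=(1 8 9 6 13 15 3 11)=[0, 8, 2, 11, 4, 5, 13, 7, 9, 6, 10, 1, 12, 15, 14, 3]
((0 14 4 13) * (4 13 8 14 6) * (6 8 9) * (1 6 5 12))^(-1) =((0 8 14 13)(1 6 4 9 5 12))^(-1) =(0 13 14 8)(1 12 5 9 4 6)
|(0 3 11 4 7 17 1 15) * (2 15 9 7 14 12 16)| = 36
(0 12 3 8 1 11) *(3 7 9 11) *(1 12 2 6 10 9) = (0 2 6 10 9 11)(1 3 8 12 7) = [2, 3, 6, 8, 4, 5, 10, 1, 12, 11, 9, 0, 7]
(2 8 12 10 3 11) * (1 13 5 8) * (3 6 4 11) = (1 13 5 8 12 10 6 4 11 2) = [0, 13, 1, 3, 11, 8, 4, 7, 12, 9, 6, 2, 10, 5]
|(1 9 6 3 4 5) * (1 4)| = |(1 9 6 3)(4 5)| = 4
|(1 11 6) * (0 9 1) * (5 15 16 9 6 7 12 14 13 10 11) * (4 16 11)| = 12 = |(0 6)(1 5 15 11 7 12 14 13 10 4 16 9)|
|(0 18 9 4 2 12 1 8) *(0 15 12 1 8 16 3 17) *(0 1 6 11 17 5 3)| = 30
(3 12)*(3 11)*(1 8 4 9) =(1 8 4 9)(3 12 11) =[0, 8, 2, 12, 9, 5, 6, 7, 4, 1, 10, 3, 11]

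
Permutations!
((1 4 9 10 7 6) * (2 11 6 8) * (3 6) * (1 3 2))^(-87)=((1 4 9 10 7 8)(2 11)(3 6))^(-87)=(1 10)(2 11)(3 6)(4 7)(8 9)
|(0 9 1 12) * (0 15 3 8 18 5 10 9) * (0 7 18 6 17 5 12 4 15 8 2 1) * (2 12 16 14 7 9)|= |(0 9)(1 4 15 3 12 8 6 17 5 10 2)(7 18 16 14)|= 44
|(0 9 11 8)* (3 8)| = 5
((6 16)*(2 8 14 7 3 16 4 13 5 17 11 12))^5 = (2 16 17 14 4 12 3 5 8 6 11 7 13) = ((2 8 14 7 3 16 6 4 13 5 17 11 12))^5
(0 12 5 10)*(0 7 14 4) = (0 12 5 10 7 14 4) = [12, 1, 2, 3, 0, 10, 6, 14, 8, 9, 7, 11, 5, 13, 4]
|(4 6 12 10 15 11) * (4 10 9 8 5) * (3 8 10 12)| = |(3 8 5 4 6)(9 10 15 11 12)| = 5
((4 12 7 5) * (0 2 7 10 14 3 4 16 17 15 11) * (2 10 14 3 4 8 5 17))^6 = (0 2 10 7 3 17 8 15 5 11 16)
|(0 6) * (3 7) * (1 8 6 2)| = 10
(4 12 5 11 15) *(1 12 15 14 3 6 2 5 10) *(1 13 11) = [0, 12, 5, 6, 15, 1, 2, 7, 8, 9, 13, 14, 10, 11, 3, 4] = (1 12 10 13 11 14 3 6 2 5)(4 15)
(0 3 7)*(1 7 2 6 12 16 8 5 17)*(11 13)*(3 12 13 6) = (0 12 16 8 5 17 1 7)(2 3)(6 13 11) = [12, 7, 3, 2, 4, 17, 13, 0, 5, 9, 10, 6, 16, 11, 14, 15, 8, 1]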